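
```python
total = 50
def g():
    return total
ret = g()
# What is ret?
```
50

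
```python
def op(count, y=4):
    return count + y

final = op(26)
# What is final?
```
30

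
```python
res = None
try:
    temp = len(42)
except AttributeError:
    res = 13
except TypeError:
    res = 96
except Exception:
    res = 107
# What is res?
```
96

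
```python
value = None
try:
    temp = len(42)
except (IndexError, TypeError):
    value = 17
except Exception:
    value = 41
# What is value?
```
17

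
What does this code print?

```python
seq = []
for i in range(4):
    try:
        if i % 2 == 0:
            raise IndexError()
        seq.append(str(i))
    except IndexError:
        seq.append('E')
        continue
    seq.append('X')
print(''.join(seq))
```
E1XE3X

continue in except skips rest of loop body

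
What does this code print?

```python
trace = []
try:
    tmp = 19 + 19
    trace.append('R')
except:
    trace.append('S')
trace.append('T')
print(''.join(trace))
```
RT

No exception, try block completes normally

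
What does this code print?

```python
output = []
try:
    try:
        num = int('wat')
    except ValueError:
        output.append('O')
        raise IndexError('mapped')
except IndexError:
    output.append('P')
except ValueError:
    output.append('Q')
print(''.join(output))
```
OP

New IndexError raised, caught by outer IndexError handler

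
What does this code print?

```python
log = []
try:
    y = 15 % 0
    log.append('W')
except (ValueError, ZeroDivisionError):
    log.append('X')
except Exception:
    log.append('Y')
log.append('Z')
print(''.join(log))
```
XZ

ZeroDivisionError matches tuple containing it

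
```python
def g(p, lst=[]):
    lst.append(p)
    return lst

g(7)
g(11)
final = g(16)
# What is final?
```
[7, 11, 16]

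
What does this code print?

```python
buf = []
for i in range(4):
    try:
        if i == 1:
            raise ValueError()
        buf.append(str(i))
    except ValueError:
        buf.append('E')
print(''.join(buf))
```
0E23

Exception on i=1 caught, loop continues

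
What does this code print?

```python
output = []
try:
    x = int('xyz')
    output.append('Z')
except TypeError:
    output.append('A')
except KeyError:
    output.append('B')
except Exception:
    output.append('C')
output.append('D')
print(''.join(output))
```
CD

ValueError not specifically caught, falls to Exception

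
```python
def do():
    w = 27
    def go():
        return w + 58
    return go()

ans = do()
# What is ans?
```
85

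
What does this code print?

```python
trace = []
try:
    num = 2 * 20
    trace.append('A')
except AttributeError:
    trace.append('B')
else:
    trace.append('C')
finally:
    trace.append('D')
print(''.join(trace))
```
ACD

else runs before finally when no exception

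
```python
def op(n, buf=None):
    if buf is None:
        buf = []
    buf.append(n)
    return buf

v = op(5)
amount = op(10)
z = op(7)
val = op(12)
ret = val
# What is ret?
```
[12]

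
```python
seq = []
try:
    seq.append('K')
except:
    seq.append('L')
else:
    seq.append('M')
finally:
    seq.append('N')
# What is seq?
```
['K', 'M', 'N']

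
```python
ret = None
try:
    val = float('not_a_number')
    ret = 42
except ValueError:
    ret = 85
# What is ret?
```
85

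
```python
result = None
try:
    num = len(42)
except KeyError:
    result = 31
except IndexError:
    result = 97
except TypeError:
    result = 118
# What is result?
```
118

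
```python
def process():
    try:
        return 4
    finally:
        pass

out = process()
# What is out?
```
4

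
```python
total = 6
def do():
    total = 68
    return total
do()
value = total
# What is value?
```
6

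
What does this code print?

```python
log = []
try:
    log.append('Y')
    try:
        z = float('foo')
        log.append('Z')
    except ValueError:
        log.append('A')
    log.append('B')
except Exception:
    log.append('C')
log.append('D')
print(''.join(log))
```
YABD

Inner exception caught by inner handler, outer continues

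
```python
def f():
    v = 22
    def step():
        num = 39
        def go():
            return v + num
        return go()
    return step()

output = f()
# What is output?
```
61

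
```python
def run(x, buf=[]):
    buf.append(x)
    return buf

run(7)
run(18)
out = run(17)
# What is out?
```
[7, 18, 17]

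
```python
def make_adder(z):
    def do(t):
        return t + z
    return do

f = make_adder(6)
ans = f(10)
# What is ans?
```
16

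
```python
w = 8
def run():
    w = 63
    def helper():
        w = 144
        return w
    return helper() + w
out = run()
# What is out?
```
207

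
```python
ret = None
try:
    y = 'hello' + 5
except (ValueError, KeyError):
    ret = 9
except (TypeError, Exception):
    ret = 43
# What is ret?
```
43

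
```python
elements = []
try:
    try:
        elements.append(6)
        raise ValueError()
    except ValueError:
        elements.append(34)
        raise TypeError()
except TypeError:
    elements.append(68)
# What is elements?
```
[6, 34, 68]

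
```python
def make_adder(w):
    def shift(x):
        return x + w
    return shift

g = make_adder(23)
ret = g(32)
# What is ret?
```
55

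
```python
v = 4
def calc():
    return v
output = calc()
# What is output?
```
4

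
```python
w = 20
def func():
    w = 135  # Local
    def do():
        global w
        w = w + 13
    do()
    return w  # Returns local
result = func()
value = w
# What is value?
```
33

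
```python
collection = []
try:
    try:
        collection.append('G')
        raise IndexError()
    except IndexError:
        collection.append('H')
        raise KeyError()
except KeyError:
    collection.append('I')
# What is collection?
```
['G', 'H', 'I']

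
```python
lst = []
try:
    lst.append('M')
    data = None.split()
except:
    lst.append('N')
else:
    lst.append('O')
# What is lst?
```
['M', 'N']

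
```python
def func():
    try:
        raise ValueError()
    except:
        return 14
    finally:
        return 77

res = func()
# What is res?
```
77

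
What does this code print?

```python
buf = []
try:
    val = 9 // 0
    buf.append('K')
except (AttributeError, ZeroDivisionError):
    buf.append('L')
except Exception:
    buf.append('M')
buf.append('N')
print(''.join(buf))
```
LN

ZeroDivisionError matches tuple containing it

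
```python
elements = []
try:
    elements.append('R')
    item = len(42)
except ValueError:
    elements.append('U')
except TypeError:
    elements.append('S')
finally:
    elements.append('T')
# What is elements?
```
['R', 'S', 'T']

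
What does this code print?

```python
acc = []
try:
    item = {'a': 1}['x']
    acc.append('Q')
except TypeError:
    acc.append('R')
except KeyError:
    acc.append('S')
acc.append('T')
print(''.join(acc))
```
ST

KeyError is caught by its specific handler, not TypeError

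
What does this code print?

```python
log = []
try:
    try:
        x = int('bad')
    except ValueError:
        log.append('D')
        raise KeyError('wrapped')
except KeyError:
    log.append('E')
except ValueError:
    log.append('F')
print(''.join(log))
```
DE

New KeyError raised, caught by outer KeyError handler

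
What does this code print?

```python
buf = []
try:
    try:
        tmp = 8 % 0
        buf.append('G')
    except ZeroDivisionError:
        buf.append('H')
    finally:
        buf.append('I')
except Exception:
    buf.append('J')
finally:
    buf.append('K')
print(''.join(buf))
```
HIK

Both finally blocks run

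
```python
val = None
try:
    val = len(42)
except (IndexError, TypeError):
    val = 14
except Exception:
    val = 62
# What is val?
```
14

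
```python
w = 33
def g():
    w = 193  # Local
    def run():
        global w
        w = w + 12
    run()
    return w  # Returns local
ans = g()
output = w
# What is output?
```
45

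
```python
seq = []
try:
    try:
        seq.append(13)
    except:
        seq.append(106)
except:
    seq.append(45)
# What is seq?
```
[13]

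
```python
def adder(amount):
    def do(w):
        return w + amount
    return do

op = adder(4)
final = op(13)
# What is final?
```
17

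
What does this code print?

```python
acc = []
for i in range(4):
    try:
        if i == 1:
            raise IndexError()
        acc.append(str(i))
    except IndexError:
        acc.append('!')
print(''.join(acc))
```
0!23

Exception on i=1 caught, loop continues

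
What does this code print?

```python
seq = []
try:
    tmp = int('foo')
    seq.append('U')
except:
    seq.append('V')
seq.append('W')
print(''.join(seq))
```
VW

Exception raised in try, caught by bare except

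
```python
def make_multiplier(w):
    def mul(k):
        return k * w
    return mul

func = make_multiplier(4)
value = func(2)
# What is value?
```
8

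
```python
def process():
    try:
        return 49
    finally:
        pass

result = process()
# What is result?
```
49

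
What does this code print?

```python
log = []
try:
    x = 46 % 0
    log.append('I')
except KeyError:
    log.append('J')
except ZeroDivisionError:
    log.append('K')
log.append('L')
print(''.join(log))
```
KL

ZeroDivisionError is caught by its specific handler, not KeyError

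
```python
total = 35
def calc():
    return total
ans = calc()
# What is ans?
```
35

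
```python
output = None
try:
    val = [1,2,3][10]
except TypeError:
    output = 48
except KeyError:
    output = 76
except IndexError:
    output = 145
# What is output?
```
145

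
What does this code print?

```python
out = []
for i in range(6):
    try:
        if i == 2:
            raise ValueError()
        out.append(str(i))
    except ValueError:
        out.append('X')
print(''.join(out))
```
01X345

Exception on i=2 caught, loop continues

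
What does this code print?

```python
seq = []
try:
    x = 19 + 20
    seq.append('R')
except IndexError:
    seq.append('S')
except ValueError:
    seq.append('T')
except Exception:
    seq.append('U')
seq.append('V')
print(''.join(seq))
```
RV

No exception, try block completes normally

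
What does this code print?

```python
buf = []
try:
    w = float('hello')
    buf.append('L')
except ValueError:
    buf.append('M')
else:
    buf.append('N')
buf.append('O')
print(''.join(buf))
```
MO

else block skipped when exception is caught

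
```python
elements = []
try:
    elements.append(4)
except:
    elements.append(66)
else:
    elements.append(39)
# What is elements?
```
[4, 39]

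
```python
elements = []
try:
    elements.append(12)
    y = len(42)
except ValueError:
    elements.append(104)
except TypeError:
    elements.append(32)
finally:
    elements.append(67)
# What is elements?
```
[12, 32, 67]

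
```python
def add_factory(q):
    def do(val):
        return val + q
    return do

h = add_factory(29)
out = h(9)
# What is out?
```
38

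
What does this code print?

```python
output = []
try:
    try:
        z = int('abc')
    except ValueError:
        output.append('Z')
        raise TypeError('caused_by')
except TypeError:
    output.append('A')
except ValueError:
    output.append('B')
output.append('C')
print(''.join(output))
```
ZAC

TypeError raised and caught, original ValueError not re-raised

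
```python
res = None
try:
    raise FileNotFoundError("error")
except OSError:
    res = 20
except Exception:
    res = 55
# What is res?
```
20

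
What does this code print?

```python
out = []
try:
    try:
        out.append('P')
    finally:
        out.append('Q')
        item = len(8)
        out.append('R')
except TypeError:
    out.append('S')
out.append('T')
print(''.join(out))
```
PQST

Exception in inner finally caught by outer except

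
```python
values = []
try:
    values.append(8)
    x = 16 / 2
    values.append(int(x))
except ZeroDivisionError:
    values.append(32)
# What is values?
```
[8, 8]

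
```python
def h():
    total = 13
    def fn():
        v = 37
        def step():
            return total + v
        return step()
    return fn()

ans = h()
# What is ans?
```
50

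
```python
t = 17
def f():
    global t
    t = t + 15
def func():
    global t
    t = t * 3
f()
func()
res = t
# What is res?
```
96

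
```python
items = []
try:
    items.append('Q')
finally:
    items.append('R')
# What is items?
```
['Q', 'R']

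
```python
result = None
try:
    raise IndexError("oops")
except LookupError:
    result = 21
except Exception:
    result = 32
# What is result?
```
21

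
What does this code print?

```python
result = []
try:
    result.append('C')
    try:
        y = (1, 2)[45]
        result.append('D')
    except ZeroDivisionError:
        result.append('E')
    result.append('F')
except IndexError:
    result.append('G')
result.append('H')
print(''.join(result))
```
CGH

Inner handler doesn't match, propagates to outer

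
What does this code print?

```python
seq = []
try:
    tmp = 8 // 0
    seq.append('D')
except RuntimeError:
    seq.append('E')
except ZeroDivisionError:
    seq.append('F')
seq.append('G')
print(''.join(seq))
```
FG

ZeroDivisionError is caught by its specific handler, not RuntimeError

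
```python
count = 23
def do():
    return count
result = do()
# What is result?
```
23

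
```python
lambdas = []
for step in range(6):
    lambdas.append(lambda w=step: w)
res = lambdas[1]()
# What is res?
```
1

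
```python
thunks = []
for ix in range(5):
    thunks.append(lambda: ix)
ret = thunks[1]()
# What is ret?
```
4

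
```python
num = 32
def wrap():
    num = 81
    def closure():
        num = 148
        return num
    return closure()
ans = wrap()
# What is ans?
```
148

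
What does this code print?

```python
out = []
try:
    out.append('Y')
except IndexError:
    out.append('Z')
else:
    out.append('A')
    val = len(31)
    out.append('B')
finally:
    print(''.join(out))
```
YA

Try succeeds, else appends 'A', TypeError in else is uncaught, finally prints before exception propagates ('B' never appended)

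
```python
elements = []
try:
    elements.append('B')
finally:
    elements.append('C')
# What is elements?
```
['B', 'C']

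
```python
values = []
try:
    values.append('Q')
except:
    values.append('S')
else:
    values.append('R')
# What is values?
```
['Q', 'R']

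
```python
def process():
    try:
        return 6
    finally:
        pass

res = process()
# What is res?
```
6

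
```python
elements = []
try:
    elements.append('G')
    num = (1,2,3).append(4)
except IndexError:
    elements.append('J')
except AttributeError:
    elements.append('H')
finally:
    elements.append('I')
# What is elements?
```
['G', 'H', 'I']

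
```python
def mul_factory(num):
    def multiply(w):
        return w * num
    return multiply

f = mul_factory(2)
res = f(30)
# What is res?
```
60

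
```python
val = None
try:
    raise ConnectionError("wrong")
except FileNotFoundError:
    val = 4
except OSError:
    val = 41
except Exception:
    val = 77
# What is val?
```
41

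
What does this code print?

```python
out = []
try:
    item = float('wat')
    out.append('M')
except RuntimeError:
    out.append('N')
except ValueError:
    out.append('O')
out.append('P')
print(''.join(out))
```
OP

ValueError is caught by its specific handler, not RuntimeError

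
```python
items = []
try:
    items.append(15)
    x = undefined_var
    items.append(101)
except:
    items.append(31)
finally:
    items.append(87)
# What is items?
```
[15, 31, 87]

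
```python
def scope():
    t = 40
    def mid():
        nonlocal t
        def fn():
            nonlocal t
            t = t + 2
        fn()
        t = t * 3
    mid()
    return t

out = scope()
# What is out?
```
126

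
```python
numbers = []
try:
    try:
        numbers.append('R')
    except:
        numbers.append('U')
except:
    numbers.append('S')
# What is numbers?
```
['R']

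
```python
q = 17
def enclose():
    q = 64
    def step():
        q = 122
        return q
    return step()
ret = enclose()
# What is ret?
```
122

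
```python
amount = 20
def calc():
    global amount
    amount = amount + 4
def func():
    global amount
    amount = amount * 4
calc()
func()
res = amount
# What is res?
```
96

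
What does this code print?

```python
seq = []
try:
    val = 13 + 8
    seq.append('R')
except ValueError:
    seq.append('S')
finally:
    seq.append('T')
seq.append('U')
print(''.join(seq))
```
RTU

finally runs after normal execution too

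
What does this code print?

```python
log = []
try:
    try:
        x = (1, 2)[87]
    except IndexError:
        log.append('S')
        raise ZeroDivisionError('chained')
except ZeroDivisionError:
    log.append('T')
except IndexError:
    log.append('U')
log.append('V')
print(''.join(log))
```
STV

ZeroDivisionError raised and caught, original IndexError not re-raised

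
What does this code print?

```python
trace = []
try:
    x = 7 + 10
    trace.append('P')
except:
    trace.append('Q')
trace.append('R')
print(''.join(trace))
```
PR

No exception, try block completes normally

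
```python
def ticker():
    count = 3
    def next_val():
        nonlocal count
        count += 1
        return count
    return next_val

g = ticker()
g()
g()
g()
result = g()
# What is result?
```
7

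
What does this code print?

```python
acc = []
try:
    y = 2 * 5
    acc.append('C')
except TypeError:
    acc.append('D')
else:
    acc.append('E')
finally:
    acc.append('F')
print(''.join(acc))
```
CEF

else runs before finally when no exception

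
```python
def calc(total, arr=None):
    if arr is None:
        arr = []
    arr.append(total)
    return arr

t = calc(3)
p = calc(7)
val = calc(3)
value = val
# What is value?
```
[3]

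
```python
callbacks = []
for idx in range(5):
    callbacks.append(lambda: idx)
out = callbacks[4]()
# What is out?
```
4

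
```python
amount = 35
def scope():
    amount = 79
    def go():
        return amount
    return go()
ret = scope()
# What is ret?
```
79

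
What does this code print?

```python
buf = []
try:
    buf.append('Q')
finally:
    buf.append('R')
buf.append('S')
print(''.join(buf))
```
QRS

try/finally without except, no exception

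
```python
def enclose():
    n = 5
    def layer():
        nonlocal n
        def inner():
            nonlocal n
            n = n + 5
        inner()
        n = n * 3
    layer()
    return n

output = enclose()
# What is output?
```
30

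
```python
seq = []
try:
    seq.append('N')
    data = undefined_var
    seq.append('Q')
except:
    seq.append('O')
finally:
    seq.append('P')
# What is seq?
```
['N', 'O', 'P']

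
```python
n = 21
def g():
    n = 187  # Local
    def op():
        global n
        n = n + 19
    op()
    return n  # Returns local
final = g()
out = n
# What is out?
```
40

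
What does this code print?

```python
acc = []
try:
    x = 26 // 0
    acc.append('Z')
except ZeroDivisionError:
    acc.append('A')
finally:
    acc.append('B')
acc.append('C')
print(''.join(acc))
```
ABC

finally always runs, even after exception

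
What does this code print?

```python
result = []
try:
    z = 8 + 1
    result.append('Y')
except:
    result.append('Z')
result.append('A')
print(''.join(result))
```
YA

No exception, try block completes normally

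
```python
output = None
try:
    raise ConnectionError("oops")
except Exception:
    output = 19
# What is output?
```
19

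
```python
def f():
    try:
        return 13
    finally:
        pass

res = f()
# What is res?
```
13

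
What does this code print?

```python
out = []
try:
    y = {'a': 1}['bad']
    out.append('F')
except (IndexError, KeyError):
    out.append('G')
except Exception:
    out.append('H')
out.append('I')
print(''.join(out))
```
GI

KeyError matches tuple containing it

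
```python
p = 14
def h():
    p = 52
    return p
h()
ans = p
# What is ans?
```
14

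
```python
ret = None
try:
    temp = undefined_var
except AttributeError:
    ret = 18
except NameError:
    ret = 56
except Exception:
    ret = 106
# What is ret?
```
56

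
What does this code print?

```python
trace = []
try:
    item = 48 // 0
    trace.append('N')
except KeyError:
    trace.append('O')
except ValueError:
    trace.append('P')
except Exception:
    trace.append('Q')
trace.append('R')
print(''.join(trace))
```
QR

ZeroDivisionError not specifically caught, falls to Exception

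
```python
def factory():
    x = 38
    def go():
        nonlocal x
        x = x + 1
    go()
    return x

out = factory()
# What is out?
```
39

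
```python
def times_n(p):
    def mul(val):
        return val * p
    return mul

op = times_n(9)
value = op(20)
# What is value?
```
180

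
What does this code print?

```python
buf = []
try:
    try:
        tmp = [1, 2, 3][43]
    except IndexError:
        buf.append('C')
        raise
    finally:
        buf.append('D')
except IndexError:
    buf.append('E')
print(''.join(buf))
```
CDE

finally runs before re-raised exception propagates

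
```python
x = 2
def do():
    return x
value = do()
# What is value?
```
2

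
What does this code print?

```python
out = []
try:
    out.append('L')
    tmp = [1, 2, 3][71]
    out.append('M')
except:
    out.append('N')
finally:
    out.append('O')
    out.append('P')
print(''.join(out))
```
LNOP

Code before exception runs, then except, then all of finally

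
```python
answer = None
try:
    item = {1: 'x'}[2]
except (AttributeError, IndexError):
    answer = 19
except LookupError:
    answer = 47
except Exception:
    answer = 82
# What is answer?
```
47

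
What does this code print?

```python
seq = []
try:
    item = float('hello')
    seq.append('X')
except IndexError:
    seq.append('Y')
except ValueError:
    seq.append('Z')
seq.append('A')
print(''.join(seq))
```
ZA

ValueError is caught by its specific handler, not IndexError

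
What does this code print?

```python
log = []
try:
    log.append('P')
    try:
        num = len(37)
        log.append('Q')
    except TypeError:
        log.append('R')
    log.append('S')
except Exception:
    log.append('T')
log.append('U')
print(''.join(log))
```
PRSU

Inner exception caught by inner handler, outer continues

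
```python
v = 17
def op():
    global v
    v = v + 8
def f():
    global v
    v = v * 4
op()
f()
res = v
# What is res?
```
100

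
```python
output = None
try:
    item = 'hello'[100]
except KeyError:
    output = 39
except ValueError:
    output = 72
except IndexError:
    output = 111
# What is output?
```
111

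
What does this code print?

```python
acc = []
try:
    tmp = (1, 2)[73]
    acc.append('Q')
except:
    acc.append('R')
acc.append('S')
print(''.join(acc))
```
RS

Exception raised in try, caught by bare except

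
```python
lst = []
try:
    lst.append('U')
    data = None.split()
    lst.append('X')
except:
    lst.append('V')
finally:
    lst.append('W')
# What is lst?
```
['U', 'V', 'W']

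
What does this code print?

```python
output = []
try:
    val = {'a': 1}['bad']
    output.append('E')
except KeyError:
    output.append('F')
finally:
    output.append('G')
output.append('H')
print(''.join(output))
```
FGH

finally always runs, even after exception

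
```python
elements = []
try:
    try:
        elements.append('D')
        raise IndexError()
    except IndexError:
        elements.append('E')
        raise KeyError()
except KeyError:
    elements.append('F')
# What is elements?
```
['D', 'E', 'F']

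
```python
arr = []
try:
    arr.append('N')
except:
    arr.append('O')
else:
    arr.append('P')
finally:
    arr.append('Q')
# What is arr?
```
['N', 'P', 'Q']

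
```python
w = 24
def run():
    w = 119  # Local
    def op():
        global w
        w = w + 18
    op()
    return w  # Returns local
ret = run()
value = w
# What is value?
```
42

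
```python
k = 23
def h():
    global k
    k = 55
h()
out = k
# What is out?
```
55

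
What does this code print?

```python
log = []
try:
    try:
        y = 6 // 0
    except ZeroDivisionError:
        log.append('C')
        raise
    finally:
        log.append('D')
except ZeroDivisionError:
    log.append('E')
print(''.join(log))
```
CDE

finally runs before re-raised exception propagates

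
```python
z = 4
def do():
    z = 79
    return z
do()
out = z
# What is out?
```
4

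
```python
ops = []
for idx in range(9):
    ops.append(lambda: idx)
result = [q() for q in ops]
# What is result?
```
[8, 8, 8, 8, 8, 8, 8, 8, 8]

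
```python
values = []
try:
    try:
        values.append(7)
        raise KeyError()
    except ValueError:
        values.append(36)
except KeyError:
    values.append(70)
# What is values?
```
[7, 70]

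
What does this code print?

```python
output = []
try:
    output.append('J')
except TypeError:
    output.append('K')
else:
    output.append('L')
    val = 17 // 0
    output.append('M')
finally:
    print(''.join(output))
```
JL

Try succeeds, else appends 'L', ZeroDivisionError in else is uncaught, finally prints before exception propagates ('M' never appended)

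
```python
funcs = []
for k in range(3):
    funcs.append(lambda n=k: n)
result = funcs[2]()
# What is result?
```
2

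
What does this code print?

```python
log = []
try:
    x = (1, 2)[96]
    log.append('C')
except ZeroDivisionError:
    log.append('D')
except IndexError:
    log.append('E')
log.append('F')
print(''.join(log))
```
EF

IndexError is caught by its specific handler, not ZeroDivisionError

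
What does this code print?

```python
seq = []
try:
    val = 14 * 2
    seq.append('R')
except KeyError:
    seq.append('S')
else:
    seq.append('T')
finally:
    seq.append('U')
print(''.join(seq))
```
RTU

else runs before finally when no exception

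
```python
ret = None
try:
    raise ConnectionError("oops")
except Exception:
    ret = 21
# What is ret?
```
21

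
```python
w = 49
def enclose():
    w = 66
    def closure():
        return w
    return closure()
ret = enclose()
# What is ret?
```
66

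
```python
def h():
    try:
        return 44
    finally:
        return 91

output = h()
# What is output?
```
91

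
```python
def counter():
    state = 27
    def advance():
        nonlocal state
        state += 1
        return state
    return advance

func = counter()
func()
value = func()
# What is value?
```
29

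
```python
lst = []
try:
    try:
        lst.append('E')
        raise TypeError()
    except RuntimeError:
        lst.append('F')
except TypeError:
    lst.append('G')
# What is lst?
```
['E', 'G']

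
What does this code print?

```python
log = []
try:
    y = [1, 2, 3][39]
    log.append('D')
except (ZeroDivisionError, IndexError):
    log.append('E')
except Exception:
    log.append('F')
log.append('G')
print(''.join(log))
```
EG

IndexError matches tuple containing it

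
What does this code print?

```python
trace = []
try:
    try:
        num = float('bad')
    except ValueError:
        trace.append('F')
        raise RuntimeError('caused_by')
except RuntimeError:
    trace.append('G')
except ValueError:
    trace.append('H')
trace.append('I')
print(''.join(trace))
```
FGI

RuntimeError raised and caught, original ValueError not re-raised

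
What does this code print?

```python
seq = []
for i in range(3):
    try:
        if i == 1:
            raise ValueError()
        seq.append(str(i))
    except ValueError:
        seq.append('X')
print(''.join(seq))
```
0X2

Exception on i=1 caught, loop continues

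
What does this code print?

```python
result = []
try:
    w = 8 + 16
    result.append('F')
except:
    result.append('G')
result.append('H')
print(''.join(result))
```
FH

No exception, try block completes normally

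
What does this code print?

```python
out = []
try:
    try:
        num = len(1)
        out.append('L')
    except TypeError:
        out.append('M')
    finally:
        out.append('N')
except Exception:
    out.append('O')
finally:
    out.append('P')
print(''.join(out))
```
MNP

Both finally blocks run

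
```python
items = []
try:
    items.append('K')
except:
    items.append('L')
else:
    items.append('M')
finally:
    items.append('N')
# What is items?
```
['K', 'M', 'N']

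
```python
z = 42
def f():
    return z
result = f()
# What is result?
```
42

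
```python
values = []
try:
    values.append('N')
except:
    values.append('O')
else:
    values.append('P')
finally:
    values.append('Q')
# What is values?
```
['N', 'P', 'Q']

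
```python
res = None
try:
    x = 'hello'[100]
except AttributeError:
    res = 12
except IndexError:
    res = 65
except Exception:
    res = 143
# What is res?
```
65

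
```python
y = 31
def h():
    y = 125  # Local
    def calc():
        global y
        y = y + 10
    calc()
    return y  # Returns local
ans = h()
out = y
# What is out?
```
41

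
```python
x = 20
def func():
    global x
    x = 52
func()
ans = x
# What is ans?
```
52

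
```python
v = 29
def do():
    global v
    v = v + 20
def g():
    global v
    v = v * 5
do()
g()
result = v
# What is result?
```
245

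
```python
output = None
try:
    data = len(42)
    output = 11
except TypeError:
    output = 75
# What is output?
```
75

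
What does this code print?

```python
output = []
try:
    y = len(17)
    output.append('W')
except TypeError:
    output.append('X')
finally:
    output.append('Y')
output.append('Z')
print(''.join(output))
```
XYZ

finally always runs, even after exception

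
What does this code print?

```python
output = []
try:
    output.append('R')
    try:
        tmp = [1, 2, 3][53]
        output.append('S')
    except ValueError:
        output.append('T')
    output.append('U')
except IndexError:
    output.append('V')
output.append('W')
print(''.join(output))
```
RVW

Inner handler doesn't match, propagates to outer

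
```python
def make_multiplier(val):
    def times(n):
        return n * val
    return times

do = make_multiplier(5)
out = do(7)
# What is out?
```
35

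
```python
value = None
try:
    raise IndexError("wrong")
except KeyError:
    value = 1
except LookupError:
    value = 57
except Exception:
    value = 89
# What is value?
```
57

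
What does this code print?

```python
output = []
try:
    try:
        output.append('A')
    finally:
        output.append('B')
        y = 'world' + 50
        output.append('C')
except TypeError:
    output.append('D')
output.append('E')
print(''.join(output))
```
ABDE

Exception in inner finally caught by outer except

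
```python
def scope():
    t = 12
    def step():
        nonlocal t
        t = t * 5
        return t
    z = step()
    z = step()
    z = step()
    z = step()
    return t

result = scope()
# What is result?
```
7500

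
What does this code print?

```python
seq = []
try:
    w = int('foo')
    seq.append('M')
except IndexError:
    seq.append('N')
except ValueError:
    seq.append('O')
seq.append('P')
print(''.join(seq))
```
OP

ValueError is caught by its specific handler, not IndexError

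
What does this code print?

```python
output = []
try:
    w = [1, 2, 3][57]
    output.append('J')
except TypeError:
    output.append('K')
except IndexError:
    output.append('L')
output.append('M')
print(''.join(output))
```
LM

IndexError is caught by its specific handler, not TypeError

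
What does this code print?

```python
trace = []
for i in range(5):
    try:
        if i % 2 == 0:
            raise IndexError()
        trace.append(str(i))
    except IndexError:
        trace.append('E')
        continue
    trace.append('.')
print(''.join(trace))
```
E1.E3.E

continue in except skips rest of loop body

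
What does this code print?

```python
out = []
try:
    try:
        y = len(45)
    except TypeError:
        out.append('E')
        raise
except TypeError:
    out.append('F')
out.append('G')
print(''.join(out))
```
EFG

raise without argument re-raises current exception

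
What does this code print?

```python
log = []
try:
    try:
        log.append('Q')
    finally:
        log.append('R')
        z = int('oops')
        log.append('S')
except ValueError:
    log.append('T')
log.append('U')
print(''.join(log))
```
QRTU

Exception in inner finally caught by outer except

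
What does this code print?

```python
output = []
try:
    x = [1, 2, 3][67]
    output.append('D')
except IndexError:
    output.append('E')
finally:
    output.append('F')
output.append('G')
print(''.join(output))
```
EFG

finally always runs, even after exception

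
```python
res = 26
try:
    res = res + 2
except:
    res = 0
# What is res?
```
28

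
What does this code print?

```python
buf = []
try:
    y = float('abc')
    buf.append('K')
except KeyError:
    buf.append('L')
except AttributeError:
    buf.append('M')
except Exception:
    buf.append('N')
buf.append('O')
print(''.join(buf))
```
NO

ValueError not specifically caught, falls to Exception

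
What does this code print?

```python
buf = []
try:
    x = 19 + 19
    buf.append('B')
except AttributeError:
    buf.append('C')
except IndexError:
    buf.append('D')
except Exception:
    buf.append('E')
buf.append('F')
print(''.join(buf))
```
BF

No exception, try block completes normally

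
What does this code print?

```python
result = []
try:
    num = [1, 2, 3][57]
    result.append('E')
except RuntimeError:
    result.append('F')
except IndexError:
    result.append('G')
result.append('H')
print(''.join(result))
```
GH

IndexError is caught by its specific handler, not RuntimeError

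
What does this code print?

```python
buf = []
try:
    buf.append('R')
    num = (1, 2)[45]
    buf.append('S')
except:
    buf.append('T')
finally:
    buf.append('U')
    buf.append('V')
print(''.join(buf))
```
RTUV

Code before exception runs, then except, then all of finally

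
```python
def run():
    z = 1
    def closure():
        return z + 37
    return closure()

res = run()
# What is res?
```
38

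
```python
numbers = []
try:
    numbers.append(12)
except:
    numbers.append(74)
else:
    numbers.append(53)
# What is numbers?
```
[12, 53]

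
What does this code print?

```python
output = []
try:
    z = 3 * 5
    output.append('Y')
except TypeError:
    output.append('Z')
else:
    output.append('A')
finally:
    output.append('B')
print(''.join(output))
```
YAB

else runs before finally when no exception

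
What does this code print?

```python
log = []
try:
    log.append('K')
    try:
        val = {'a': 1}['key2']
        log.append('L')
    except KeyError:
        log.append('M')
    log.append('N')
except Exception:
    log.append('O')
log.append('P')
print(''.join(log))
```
KMNP

Inner exception caught by inner handler, outer continues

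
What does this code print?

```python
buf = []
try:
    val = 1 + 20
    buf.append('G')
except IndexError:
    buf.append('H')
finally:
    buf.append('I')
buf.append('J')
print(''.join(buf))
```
GIJ

finally runs after normal execution too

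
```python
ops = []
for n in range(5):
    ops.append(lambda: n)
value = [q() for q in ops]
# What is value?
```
[4, 4, 4, 4, 4]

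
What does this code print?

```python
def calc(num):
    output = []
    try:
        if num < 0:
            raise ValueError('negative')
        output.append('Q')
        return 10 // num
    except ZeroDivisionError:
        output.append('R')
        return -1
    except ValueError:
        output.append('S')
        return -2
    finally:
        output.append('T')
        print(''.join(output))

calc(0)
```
QRT

num=0 causes ZeroDivisionError, caught, finally prints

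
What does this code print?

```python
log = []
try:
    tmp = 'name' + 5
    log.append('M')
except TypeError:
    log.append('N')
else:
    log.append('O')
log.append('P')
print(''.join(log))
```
NP

else block skipped when exception is caught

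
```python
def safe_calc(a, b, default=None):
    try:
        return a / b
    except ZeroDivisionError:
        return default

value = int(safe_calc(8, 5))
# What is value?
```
1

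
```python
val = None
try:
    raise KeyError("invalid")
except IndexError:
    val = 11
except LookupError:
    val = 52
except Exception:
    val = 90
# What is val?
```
52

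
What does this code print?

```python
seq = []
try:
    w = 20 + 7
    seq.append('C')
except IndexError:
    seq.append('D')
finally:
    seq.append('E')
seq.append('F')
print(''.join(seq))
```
CEF

finally runs after normal execution too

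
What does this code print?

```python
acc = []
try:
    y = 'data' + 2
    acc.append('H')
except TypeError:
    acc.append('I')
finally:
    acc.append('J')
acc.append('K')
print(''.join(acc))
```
IJK

finally always runs, even after exception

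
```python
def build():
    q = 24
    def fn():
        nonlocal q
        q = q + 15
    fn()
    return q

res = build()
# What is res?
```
39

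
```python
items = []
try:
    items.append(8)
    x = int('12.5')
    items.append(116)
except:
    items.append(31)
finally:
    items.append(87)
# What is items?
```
[8, 31, 87]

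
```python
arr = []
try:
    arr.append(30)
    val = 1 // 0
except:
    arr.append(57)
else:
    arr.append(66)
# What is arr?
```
[30, 57]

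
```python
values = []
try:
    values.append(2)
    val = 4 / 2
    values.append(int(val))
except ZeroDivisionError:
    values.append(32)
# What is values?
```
[2, 2]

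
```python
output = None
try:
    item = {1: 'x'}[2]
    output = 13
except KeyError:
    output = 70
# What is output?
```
70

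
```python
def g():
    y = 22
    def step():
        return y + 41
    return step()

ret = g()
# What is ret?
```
63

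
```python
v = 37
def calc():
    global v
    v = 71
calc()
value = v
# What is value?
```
71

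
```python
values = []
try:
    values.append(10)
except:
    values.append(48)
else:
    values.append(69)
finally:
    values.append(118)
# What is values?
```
[10, 69, 118]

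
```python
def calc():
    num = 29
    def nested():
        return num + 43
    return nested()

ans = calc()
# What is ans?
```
72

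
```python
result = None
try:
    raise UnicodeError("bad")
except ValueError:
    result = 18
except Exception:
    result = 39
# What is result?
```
18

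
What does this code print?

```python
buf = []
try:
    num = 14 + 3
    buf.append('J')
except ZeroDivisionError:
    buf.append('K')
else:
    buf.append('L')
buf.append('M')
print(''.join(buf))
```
JLM

else block runs when no exception occurs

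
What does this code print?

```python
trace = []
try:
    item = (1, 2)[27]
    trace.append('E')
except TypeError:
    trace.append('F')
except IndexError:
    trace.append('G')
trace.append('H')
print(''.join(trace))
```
GH

IndexError is caught by its specific handler, not TypeError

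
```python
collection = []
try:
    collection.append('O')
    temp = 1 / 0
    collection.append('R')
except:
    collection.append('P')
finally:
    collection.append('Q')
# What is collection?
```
['O', 'P', 'Q']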